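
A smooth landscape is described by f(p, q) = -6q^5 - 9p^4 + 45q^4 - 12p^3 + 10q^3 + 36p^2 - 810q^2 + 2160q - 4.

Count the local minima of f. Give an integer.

f separates as a function of p plus a function of q, so ∇f=0 decouples.
∂f/∂p = -36p(p - 1)(p + 2) = 0 at p ∈ {-2, 0, 1}; ∂f/∂q = -30(q - 4)(q - 3)(q - 2)(q + 3) = 0 at q ∈ {-3, 2, 3, 4}.
The Hessian is diagonal: diag(f_pp, f_qq). Second derivatives: f_pp(-2)=-216, f_pp(0)=72, f_pp(1)=-108; f_qq(-3)=6300, f_qq(2)=-300, f_qq(3)=180, f_qq(4)=-420.
Local minima occur where both diagonal entries positive: (0, -3), (0, 3). Count: 2.

2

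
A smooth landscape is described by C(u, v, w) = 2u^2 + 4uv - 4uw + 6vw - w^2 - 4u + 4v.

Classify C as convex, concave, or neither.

neither

C is quadratic, so its Hessian is the constant matrix H = [[4, 4, -4], [4, 0, 6], [-4, 6, -2]].
Leading principal minors: 4, -16, -304.
Neither pattern holds ⇒ H is indefinite ⇒ neither convex nor concave.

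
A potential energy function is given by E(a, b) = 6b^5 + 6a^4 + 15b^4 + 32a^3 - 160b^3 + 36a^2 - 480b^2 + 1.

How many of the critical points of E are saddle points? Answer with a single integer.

6

E separates as a function of a plus a function of b, so ∇E=0 decouples.
∂E/∂a = 24a(a + 1)(a + 3) = 0 at a ∈ {-3, -1, 0}; ∂E/∂b = 30b(b - 4)(b + 2)(b + 4) = 0 at b ∈ {-4, -2, 0, 4}.
The Hessian is diagonal: diag(E_aa, E_bb). Second derivatives: E_aa(-3)=144, E_aa(-1)=-48, E_aa(0)=72; E_bb(-4)=-1920, E_bb(-2)=720, E_bb(0)=-960, E_bb(4)=5760.
Saddle points occur where the two diagonal entries have opposite signs: (-3, -4), (-3, 0), (-1, -2), (-1, 4), (0, -4), (0, 0). Count: 6.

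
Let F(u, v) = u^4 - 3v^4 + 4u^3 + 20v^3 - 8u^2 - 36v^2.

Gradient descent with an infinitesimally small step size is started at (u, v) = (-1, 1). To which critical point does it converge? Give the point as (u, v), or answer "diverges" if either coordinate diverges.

(-4, 2)

F is separable, so gradient descent decouples: u follows -∂F/∂u, v follows -∂F/∂v.
∂F/∂u = 4u(u - 1)(u + 4); at u=-1 this is 24, so u decreases.
∂F/∂v = -12v(v - 3)(v - 2); at v=1 this is -24, so v increases.
u converges to its nearest critical value -4 (a local min of the u-part); v converges to 2. The iterate converges to (-4, 2).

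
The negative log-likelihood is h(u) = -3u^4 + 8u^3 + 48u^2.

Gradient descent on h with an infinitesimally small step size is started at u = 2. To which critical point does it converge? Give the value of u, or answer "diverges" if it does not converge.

0

h'(u) = -12u(u - 4)(u + 2), so h'(2) = 192.
Gradient descent moves in the -h' direction, i.e. u is decreasing.
The nearest critical point in that direction is u = 0, where h'' = 96 > 0 (a local minimum). The iterate converges there.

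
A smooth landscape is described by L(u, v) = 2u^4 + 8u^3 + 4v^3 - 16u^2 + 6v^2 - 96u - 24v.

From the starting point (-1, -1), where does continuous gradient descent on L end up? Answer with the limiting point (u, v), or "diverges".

L is separable, so gradient descent decouples: u follows -∂L/∂u, v follows -∂L/∂v.
∂L/∂u = 8(u - 2)(u + 2)(u + 3); at u=-1 this is -48, so u increases.
∂L/∂v = 12(v - 1)(v + 2); at v=-1 this is -24, so v increases.
u converges to its nearest critical value 2 (a local min of the u-part); v converges to 1. The iterate converges to (2, 1).

(2, 1)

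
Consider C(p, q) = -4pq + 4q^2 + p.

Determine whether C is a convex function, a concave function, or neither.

neither

C is quadratic, so its Hessian is the constant matrix H = [[0, -4], [-4, 8]].
det(H) = -16, tr(H) = 8.
det(H) < 0, so H is indefinite: neither convex nor concave.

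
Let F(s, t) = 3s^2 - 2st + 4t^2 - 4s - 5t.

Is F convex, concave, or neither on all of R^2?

convex

F is quadratic, so its Hessian is the constant matrix H = [[6, -2], [-2, 8]].
det(H) = 44, tr(H) = 14.
det(H) > 0 and tr(H) > 0, so H is positive definite everywhere: convex.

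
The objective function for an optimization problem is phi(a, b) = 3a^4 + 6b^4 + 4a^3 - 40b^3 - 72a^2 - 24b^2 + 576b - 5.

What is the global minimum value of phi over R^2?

phi(a,b) separates as P(a) + Q(b) − 5, so its minimum is min P + min Q − 5.
P'(a) = 12a(a - 3)(a + 4) vanishes at a ∈ {-4, 0, 3}; Q'(b) = 24(b - 4)(b - 3)(b + 2) vanishes at b ∈ {-2, 3, 4}.
Local minima of P (where P''>0): P(-4)=-640, P(3)=-297. Local minima of Q: Q(-2)=-832, Q(4)=896.
So the global minimum of phi is P(-4) + Q(-2) − 5 = -640 − 832 − 5 = -1477, attained at (-4, -2).

-1477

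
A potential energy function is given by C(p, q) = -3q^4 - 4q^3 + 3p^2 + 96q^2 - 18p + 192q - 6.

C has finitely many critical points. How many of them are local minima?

1

C separates as a function of p plus a function of q, so ∇C=0 decouples.
∂C/∂p = 6(p - 3) = 0 at p ∈ {3}; ∂C/∂q = -12(q - 4)(q + 1)(q + 4) = 0 at q ∈ {-4, -1, 4}.
The Hessian is diagonal: diag(C_pp, C_qq). Second derivatives: C_pp(3)=6; C_qq(-4)=-288, C_qq(-1)=180, C_qq(4)=-480.
Local minima occur where both diagonal entries positive: (3, -1). Count: 1.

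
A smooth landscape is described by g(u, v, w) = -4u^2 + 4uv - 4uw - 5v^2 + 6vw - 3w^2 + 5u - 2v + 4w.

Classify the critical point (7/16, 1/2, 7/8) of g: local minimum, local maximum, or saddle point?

local maximum

The Hessian is constant: H = [[-8, 4, -4], [4, -10, 6], [-4, 6, -6]].
Leading principal minors: Δ₁ = -8, Δ₂ = 64, Δ₃ = -128.
The minors alternate sign starting negative (−, +, −), so H is negative definite: a local maximum.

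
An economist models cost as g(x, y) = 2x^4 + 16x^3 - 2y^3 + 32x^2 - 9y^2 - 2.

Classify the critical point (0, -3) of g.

The mixed partial ∂²g/∂x∂y is 0, so the Hessian at any point is diag(g_xx, g_yy) = diag(8(3x^2 + 12x + 8), -6(2y + 3)).
At (0, -3): H = diag(64, 18).
Both eigenvalues are positive, so H is positive definite: a local minimum.

local minimum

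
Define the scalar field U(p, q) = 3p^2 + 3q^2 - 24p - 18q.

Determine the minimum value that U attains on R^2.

U(p,q) separates as A(p) + B(q), so its minimum is min A + min B.
A'(p) = 6p - 24 vanishes at p ∈ {4}; B'(q) = 6q - 18 vanishes at q ∈ {3}.
Local minima of A (where A''>0): A(4)=-48. Local minima of B: B(3)=-27.
So the global minimum of U is A(4) + B(3) = -48 − 27 = -75, attained at (4, 3).

-75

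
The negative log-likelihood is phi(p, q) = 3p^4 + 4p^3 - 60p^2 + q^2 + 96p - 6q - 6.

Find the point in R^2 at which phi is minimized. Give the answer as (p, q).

phi(p,q) separates as A(p) + B(q) − 6, so its minimum is min A + min B − 6.
A'(p) = 12(p - 2)(p - 1)(p + 4) vanishes at p ∈ {-4, 1, 2}; B'(q) = 2q - 6 vanishes at q ∈ {3}.
Local minima of A (where A''>0): A(-4)=-832, A(2)=32. Local minima of B: B(3)=-9.
So the global minimum of phi is A(-4) + B(3) − 6 = -832 − 9 − 6 = -847, attained at (-4, 3).

(-4, 3)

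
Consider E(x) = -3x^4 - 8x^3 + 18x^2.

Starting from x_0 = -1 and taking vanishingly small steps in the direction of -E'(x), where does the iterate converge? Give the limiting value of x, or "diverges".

E'(x) = -12x(x - 1)(x + 3), so E'(-1) = -48.
Gradient descent moves in the -E' direction, i.e. x is increasing.
The nearest critical point in that direction is x = 0, where E'' = 36 > 0 (a local minimum). The iterate converges there.

0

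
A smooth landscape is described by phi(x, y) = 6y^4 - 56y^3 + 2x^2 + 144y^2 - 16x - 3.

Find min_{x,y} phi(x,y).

phi(x,y) separates as P(x) + Q(y) − 3, so its minimum is min P + min Q − 3.
P'(x) = 4x - 16 vanishes at x ∈ {4}; Q'(y) = 24y(y - 4)(y - 3) vanishes at y ∈ {0, 3, 4}.
Local minima of P (where P''>0): P(4)=-32. Local minima of Q: Q(0)=0, Q(4)=256.
So the global minimum of phi is P(4) + Q(0) − 3 = -32 + 0 − 3 = -35, attained at (4, 0).

-35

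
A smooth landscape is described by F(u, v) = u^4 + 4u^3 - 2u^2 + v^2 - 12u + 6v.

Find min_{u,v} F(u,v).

-18

F(u,v) separates as P(u) + Q(v), so its minimum is min P + min Q.
P'(u) = 4(u - 1)(u + 1)(u + 3) vanishes at u ∈ {-3, -1, 1}; Q'(v) = 2v + 6 vanishes at v ∈ {-3}.
Local minima of P (where P''>0): P(-3)=-9, P(1)=-9. Local minima of Q: Q(-3)=-9.
So the global minimum of F is P(-3) + Q(-3) = -9 − 9 = -18, attained at (-3, -3).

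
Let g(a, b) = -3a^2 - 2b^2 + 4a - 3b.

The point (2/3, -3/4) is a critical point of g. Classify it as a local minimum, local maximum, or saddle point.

local maximum

The Hessian of g is constant: H = [[-6, 0], [0, -4]].
det(H) = (-6)·(-4) − 0² = 24.
det(H) > 0 and tr(H) = -10 < 0, so H is negative definite and the point is a local maximum.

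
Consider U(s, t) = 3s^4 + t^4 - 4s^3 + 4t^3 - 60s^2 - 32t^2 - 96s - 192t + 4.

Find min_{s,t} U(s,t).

U(s,t) separates as P(s) + Q(t) + 4, so its minimum is min P + min Q + 4.
P'(s) = 12(s - 4)(s + 1)(s + 2) vanishes at s ∈ {-2, -1, 4}; Q'(t) = 4(t - 4)(t + 3)(t + 4) vanishes at t ∈ {-4, -3, 4}.
Local minima of P (where P''>0): P(-2)=32, P(4)=-832. Local minima of Q: Q(-4)=256, Q(4)=-768.
So the global minimum of U is P(4) + Q(4) + 4 = -832 − 768 + 4 = -1596, attained at (4, 4).

-1596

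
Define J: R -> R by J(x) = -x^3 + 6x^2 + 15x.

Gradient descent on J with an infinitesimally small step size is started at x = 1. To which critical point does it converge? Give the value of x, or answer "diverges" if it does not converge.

-1

J'(x) = -3(x - 5)(x + 1), so J'(1) = 24.
Gradient descent moves in the -J' direction, i.e. x is decreasing.
The nearest critical point in that direction is x = -1, where J'' = 18 > 0 (a local minimum). The iterate converges there.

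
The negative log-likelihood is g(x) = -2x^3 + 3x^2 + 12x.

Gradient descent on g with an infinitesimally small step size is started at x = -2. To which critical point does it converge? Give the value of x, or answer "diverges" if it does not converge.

-1

g'(x) = -6(x - 2)(x + 1), so g'(-2) = -24.
Gradient descent moves in the -g' direction, i.e. x is increasing.
The nearest critical point in that direction is x = -1, where g'' = 18 > 0 (a local minimum). The iterate converges there.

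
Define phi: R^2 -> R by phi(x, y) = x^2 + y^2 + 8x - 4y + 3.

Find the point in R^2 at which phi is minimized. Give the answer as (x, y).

(-4, 2)

phi(x,y) separates as P(x) + Q(y) + 3, so its minimum is min P + min Q + 3.
P'(x) = 2x + 8 vanishes at x ∈ {-4}; Q'(y) = 2y - 4 vanishes at y ∈ {2}.
Local minima of P (where P''>0): P(-4)=-16. Local minima of Q: Q(2)=-4.
So the global minimum of phi is P(-4) + Q(2) + 3 = -16 − 4 + 3 = -17, attained at (-4, 2).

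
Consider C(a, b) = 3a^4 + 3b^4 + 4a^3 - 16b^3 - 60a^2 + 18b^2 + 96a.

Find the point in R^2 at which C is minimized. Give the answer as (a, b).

(-4, 3)

C(a,b) separates as P(a) + Q(b), so its minimum is min P + min Q.
P'(a) = 12(a - 2)(a - 1)(a + 4) vanishes at a ∈ {-4, 1, 2}; Q'(b) = 12b(b - 3)(b - 1) vanishes at b ∈ {0, 1, 3}.
Local minima of P (where P''>0): P(-4)=-832, P(2)=32. Local minima of Q: Q(0)=0, Q(3)=-27.
So the global minimum of C is P(-4) + Q(3) = -832 − 27 = -859, attained at (-4, 3).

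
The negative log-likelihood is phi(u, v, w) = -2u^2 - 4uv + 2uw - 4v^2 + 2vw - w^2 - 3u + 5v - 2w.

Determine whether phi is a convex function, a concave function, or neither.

concave

phi is quadratic, so its Hessian is the constant matrix H = [[-4, -4, 2], [-4, -8, 2], [2, 2, -2]].
Leading principal minors: -4, 16, -16.
Signs alternate −, +, − ⇒ H ≺ 0 ⇒ concave.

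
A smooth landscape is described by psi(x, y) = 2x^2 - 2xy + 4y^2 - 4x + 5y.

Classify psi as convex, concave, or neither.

psi is quadratic, so its Hessian is the constant matrix H = [[4, -2], [-2, 8]].
det(H) = 28, tr(H) = 12.
det(H) > 0 and tr(H) > 0, so H is positive definite everywhere: convex.

convex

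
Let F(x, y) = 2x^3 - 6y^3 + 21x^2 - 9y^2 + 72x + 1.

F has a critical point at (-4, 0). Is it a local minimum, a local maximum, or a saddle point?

local maximum

The mixed partial ∂²F/∂x∂y is 0, so the Hessian at any point is diag(F_xx, F_yy) = diag(6(2x + 7), -18(2y + 1)).
At (-4, 0): H = diag(-6, -18).
Both eigenvalues are negative, so H is negative definite: a local maximum.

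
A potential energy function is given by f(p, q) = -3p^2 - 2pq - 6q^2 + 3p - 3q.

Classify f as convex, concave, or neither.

f is quadratic, so its Hessian is the constant matrix H = [[-6, -2], [-2, -12]].
det(H) = 68, tr(H) = -18.
det(H) > 0 and tr(H) < 0, so H is negative definite everywhere: concave.

concave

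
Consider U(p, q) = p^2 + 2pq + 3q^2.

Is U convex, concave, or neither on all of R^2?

U is quadratic, so its Hessian is the constant matrix H = [[2, 2], [2, 6]].
det(H) = 8, tr(H) = 8.
det(H) > 0 and tr(H) > 0, so H is positive definite everywhere: convex.

convex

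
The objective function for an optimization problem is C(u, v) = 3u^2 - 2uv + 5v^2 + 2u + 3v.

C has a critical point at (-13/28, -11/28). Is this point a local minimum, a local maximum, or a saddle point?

local minimum

The Hessian of C is constant: H = [[6, -2], [-2, 10]].
det(H) = 6·10 − (-2)² = 56.
det(H) > 0 and tr(H) = 16 > 0, so H is positive definite and the point is a local minimum.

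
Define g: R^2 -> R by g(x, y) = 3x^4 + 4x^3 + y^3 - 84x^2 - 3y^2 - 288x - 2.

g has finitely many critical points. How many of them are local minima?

g separates as a function of x plus a function of y, so ∇g=0 decouples.
∂g/∂x = 12(x - 4)(x + 2)(x + 3) = 0 at x ∈ {-3, -2, 4}; ∂g/∂y = 3y(y - 2) = 0 at y ∈ {0, 2}.
The Hessian is diagonal: diag(g_xx, g_yy). Second derivatives: g_xx(-3)=84, g_xx(-2)=-72, g_xx(4)=504; g_yy(0)=-6, g_yy(2)=6.
Local minima occur where both diagonal entries positive: (-3, 2), (4, 2). Count: 2.

2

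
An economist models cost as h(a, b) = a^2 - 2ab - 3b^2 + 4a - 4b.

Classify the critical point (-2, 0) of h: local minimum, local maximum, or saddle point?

saddle point

The Hessian of h is constant: H = [[2, -2], [-2, -6]].
det(H) = 2·(-6) − (-2)² = -16.
Since det(H) < 0, H is indefinite and the critical point is a saddle point.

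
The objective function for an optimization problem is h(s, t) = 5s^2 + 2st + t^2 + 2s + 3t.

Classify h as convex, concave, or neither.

convex

h is quadratic, so its Hessian is the constant matrix H = [[10, 2], [2, 2]].
det(H) = 16, tr(H) = 12.
det(H) > 0 and tr(H) > 0, so H is positive definite everywhere: convex.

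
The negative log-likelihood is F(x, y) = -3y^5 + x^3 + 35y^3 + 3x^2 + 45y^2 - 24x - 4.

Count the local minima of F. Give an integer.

2

F separates as a function of x plus a function of y, so ∇F=0 decouples.
∂F/∂x = 3(x - 2)(x + 4) = 0 at x ∈ {-4, 2}; ∂F/∂y = -15y(y - 3)(y + 1)(y + 2) = 0 at y ∈ {-2, -1, 0, 3}.
The Hessian is diagonal: diag(F_xx, F_yy). Second derivatives: F_xx(-4)=-18, F_xx(2)=18; F_yy(-2)=150, F_yy(-1)=-60, F_yy(0)=90, F_yy(3)=-900.
Local minima occur where both diagonal entries positive: (2, -2), (2, 0). Count: 2.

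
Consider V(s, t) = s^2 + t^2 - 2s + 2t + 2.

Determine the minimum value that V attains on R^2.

0

V(s,t) separates as P(s) + Q(t) + 2, so its minimum is min P + min Q + 2.
P'(s) = 2s - 2 vanishes at s ∈ {1}; Q'(t) = 2(t + 1) vanishes at t ∈ {-1}.
Local minima of P (where P''>0): P(1)=-1. Local minima of Q: Q(-1)=-1.
So the global minimum of V is P(1) + Q(-1) + 2 = -1 − 1 + 2 = 0, attained at (1, -1).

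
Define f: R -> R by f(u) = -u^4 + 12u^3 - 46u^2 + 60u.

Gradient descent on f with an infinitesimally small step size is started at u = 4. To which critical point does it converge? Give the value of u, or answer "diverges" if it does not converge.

3

f'(u) = -4(u - 5)(u - 3)(u - 1), so f'(4) = 12.
Gradient descent moves in the -f' direction, i.e. u is decreasing.
The nearest critical point in that direction is u = 3, where f'' = 16 > 0 (a local minimum). The iterate converges there.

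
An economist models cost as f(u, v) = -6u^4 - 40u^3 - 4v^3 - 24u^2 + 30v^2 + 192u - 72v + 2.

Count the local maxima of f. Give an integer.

2

f separates as a function of u plus a function of v, so ∇f=0 decouples.
∂f/∂u = -24(u - 1)(u + 2)(u + 4) = 0 at u ∈ {-4, -2, 1}; ∂f/∂v = -12(v - 3)(v - 2) = 0 at v ∈ {2, 3}.
The Hessian is diagonal: diag(f_uu, f_vv). Second derivatives: f_uu(-4)=-240, f_uu(-2)=144, f_uu(1)=-360; f_vv(2)=12, f_vv(3)=-12.
Local maxima occur where both diagonal entries negative: (-4, 3), (1, 3). Count: 2.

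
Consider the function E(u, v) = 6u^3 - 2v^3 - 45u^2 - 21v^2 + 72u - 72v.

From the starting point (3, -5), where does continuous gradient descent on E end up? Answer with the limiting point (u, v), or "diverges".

E is separable, so gradient descent decouples: u follows -∂E/∂u, v follows -∂E/∂v.
∂E/∂u = 18(u - 4)(u - 1); at u=3 this is -36, so u increases.
∂E/∂v = -6(v + 3)(v + 4); at v=-5 this is -12, so v increases.
u converges to its nearest critical value 4 (a local min of the u-part); v converges to -4. The iterate converges to (4, -4).

(4, -4)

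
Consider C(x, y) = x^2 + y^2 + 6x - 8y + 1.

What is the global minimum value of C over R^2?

C(x,y) separates as P(x) + Q(y) + 1, so its minimum is min P + min Q + 1.
P'(x) = 2x + 6 vanishes at x ∈ {-3}; Q'(y) = 2y - 8 vanishes at y ∈ {4}.
Local minima of P (where P''>0): P(-3)=-9. Local minima of Q: Q(4)=-16.
So the global minimum of C is P(-3) + Q(4) + 1 = -9 − 16 + 1 = -24, attained at (-3, 4).

-24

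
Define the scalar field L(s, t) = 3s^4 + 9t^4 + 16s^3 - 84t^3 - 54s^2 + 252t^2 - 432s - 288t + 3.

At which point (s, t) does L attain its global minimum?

(3, 4)

L(s,t) separates as P(s) + Q(t) + 3, so its minimum is min P + min Q + 3.
P'(s) = 12(s - 3)(s + 3)(s + 4) vanishes at s ∈ {-4, -3, 3}; Q'(t) = 36(t - 4)(t - 2)(t - 1) vanishes at t ∈ {1, 2, 4}.
Local minima of P (where P''>0): P(-4)=608, P(3)=-1107. Local minima of Q: Q(1)=-111, Q(4)=-192.
So the global minimum of L is P(3) + Q(4) + 3 = -1107 − 192 + 3 = -1296, attained at (3, 4).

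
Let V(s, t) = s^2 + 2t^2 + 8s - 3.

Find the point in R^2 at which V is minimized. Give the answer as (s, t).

V(s,t) separates as P(s) + Q(t) − 3, so its minimum is min P + min Q − 3.
P'(s) = 2s + 8 vanishes at s ∈ {-4}; Q'(t) = 4t vanishes at t ∈ {0}.
Local minima of P (where P''>0): P(-4)=-16. Local minima of Q: Q(0)=0.
So the global minimum of V is P(-4) + Q(0) − 3 = -16 + 0 − 3 = -19, attained at (-4, 0).

(-4, 0)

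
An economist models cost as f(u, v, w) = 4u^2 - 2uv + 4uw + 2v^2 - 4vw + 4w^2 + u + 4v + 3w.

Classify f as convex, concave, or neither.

convex

f is quadratic, so its Hessian is the constant matrix H = [[8, -2, 4], [-2, 4, -4], [4, -4, 8]].
Leading principal minors: 8, 28, 96.
All positive ⇒ H ≻ 0 ⇒ convex.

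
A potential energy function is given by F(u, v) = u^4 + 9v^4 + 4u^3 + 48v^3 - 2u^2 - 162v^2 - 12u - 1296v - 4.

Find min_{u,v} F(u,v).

-3334

F(u,v) separates as P(u) + Q(v) − 4, so its minimum is min P + min Q − 4.
P'(u) = 4(u - 1)(u + 1)(u + 3) vanishes at u ∈ {-3, -1, 1}; Q'(v) = 36(v - 3)(v + 3)(v + 4) vanishes at v ∈ {-4, -3, 3}.
Local minima of P (where P''>0): P(-3)=-9, P(1)=-9. Local minima of Q: Q(-4)=1824, Q(3)=-3321.
So the global minimum of F is P(-3) + Q(3) − 4 = -9 − 3321 − 4 = -3334, attained at (-3, 3).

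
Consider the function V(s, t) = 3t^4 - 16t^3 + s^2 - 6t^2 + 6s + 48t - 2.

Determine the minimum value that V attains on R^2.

V(s,t) separates as P(s) + Q(t) − 2, so its minimum is min P + min Q − 2.
P'(s) = 2s + 6 vanishes at s ∈ {-3}; Q'(t) = 12(t - 4)(t - 1)(t + 1) vanishes at t ∈ {-1, 1, 4}.
Local minima of P (where P''>0): P(-3)=-9. Local minima of Q: Q(-1)=-35, Q(4)=-160.
So the global minimum of V is P(-3) + Q(4) − 2 = -9 − 160 − 2 = -171, attained at (-3, 4).

-171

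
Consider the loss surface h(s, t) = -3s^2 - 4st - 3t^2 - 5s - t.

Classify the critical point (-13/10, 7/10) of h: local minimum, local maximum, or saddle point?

local maximum

The Hessian of h is constant: H = [[-6, -4], [-4, -6]].
det(H) = (-6)·(-6) − (-4)² = 20.
det(H) > 0 and tr(H) = -12 < 0, so H is negative definite and the point is a local maximum.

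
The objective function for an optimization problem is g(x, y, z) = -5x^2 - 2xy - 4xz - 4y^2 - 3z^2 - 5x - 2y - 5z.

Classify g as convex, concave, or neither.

g is quadratic, so its Hessian is the constant matrix H = [[-10, -2, -4], [-2, -8, 0], [-4, 0, -6]].
Leading principal minors: -10, 76, -328.
Signs alternate −, +, − ⇒ H ≺ 0 ⇒ concave.

concave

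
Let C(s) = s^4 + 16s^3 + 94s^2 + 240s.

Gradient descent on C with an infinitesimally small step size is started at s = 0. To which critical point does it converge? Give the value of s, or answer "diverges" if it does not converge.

C'(s) = 4(s + 3)(s + 4)(s + 5), so C'(0) = 240.
Gradient descent moves in the -C' direction, i.e. s is decreasing.
The nearest critical point in that direction is s = -3, where C'' = 8 > 0 (a local minimum). The iterate converges there.

-3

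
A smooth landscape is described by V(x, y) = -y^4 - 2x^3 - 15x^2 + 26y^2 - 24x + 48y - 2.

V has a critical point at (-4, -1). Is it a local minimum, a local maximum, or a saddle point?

local minimum

The mixed partial ∂²V/∂x∂y is 0, so the Hessian at any point is diag(V_xx, V_yy) = diag(-6(2x + 5), 4(-3y^2 + 13)).
At (-4, -1): H = diag(18, 40).
Both eigenvalues are positive, so H is positive definite: a local minimum.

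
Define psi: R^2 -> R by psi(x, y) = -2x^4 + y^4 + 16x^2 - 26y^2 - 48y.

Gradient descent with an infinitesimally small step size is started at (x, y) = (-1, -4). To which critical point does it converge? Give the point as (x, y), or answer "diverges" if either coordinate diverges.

psi is separable, so gradient descent decouples: x follows -∂psi/∂x, y follows -∂psi/∂y.
∂psi/∂x = -8x(x - 2)(x + 2); at x=-1 this is -24, so x increases.
∂psi/∂y = 4(y - 4)(y + 1)(y + 3); at y=-4 this is -96, so y increases.
x converges to its nearest critical value 0 (a local min of the x-part); y converges to -3. The iterate converges to (0, -3).

(0, -3)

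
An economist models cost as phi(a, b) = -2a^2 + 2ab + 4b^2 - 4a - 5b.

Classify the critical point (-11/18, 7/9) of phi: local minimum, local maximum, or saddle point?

The Hessian of phi is constant: H = [[-4, 2], [2, 8]].
det(H) = (-4)·8 − 2² = -36.
Since det(H) < 0, H is indefinite and the critical point is a saddle point.

saddle point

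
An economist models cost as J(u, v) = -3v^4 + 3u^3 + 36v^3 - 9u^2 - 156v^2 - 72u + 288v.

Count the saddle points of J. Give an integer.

J separates as a function of u plus a function of v, so ∇J=0 decouples.
∂J/∂u = 9(u - 4)(u + 2) = 0 at u ∈ {-2, 4}; ∂J/∂v = -12(v - 4)(v - 3)(v - 2) = 0 at v ∈ {2, 3, 4}.
The Hessian is diagonal: diag(J_uu, J_vv). Second derivatives: J_uu(-2)=-54, J_uu(4)=54; J_vv(2)=-24, J_vv(3)=12, J_vv(4)=-24.
Saddle points occur where the two diagonal entries have opposite signs: (-2, 3), (4, 2), (4, 4). Count: 3.

3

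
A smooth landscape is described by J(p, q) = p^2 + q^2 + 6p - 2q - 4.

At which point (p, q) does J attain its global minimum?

J(p,q) separates as A(p) + B(q) − 4, so its minimum is min A + min B − 4.
A'(p) = 2p + 6 vanishes at p ∈ {-3}; B'(q) = 2q - 2 vanishes at q ∈ {1}.
Local minima of A (where A''>0): A(-3)=-9. Local minima of B: B(1)=-1.
So the global minimum of J is A(-3) + B(1) − 4 = -9 − 1 − 4 = -14, attained at (-3, 1).

(-3, 1)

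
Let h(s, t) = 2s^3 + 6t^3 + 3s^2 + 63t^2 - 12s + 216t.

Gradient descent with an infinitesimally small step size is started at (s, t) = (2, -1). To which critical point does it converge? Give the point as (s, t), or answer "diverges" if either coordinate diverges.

h is separable, so gradient descent decouples: s follows -∂h/∂s, t follows -∂h/∂t.
∂h/∂s = 6(s - 1)(s + 2); at s=2 this is 24, so s decreases.
∂h/∂t = 18(t + 3)(t + 4); at t=-1 this is 108, so t decreases.
s converges to its nearest critical value 1 (a local min of the s-part); t converges to -3. The iterate converges to (1, -3).

(1, -3)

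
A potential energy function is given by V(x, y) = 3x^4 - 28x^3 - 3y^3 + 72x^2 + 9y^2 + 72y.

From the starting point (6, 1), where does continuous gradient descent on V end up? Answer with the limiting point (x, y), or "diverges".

(4, -2)

V is separable, so gradient descent decouples: x follows -∂V/∂x, y follows -∂V/∂y.
∂V/∂x = 12x(x - 4)(x - 3); at x=6 this is 432, so x decreases.
∂V/∂y = -9(y - 4)(y + 2); at y=1 this is 81, so y decreases.
x converges to its nearest critical value 4 (a local min of the x-part); y converges to -2. The iterate converges to (4, -2).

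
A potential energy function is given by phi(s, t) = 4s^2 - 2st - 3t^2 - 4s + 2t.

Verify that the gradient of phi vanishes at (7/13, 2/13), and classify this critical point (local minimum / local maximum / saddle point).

saddle point

∇phi = (8s - 2t - 4, -2s - 6t + 2); substituting (7/13, 2/13) gives ∇phi = (0, 0), so (7/13, 2/13) is indeed a critical point.
The Hessian of phi is constant: H = [[8, -2], [-2, -6]].
det(H) = 8·(-6) − (-2)² = -52.
Since det(H) < 0, H is indefinite and the critical point is a saddle point.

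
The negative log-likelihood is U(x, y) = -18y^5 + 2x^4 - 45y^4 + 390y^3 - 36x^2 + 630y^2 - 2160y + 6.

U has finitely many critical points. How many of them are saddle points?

U separates as a function of x plus a function of y, so ∇U=0 decouples.
∂U/∂x = 8x(x - 3)(x + 3) = 0 at x ∈ {-3, 0, 3}; ∂U/∂y = -90(y - 3)(y - 1)(y + 2)(y + 4) = 0 at y ∈ {-4, -2, 1, 3}.
The Hessian is diagonal: diag(U_xx, U_yy). Second derivatives: U_xx(-3)=144, U_xx(0)=-72, U_xx(3)=144; U_yy(-4)=6300, U_yy(-2)=-2700, U_yy(1)=2700, U_yy(3)=-6300.
Saddle points occur where the two diagonal entries have opposite signs: (-3, -2), (-3, 3), (0, -4), (0, 1), (3, -2), (3, 3). Count: 6.

6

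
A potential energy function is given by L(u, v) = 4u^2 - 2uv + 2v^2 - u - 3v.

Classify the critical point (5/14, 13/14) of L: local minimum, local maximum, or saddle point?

local minimum

The Hessian of L is constant: H = [[8, -2], [-2, 4]].
det(H) = 8·4 − (-2)² = 28.
det(H) > 0 and tr(H) = 12 > 0, so H is positive definite and the point is a local minimum.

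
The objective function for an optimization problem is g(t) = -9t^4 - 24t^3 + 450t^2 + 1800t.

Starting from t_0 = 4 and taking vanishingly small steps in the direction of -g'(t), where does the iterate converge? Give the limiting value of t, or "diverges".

-2

g'(t) = -36(t - 5)(t + 2)(t + 5), so g'(4) = 1944.
Gradient descent moves in the -g' direction, i.e. t is decreasing.
The nearest critical point in that direction is t = -2, where g'' = 756 > 0 (a local minimum). The iterate converges there.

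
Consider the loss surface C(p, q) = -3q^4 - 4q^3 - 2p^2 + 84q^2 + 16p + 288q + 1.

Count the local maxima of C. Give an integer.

C separates as a function of p plus a function of q, so ∇C=0 decouples.
∂C/∂p = -4(p - 4) = 0 at p ∈ {4}; ∂C/∂q = -12(q - 4)(q + 2)(q + 3) = 0 at q ∈ {-3, -2, 4}.
The Hessian is diagonal: diag(C_pp, C_qq). Second derivatives: C_pp(4)=-4; C_qq(-3)=-84, C_qq(-2)=72, C_qq(4)=-504.
Local maxima occur where both diagonal entries negative: (4, -3), (4, 4). Count: 2.

2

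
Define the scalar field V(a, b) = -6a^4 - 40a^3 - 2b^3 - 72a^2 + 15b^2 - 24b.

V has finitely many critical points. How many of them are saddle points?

V separates as a function of a plus a function of b, so ∇V=0 decouples.
∂V/∂a = -24a(a + 2)(a + 3) = 0 at a ∈ {-3, -2, 0}; ∂V/∂b = -6(b - 4)(b - 1) = 0 at b ∈ {1, 4}.
The Hessian is diagonal: diag(V_aa, V_bb). Second derivatives: V_aa(-3)=-72, V_aa(-2)=48, V_aa(0)=-144; V_bb(1)=18, V_bb(4)=-18.
Saddle points occur where the two diagonal entries have opposite signs: (-3, 1), (-2, 4), (0, 1). Count: 3.

3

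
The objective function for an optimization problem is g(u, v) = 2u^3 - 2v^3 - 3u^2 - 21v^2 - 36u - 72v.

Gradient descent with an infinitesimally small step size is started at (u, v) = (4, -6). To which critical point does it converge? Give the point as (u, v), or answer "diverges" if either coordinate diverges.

g is separable, so gradient descent decouples: u follows -∂g/∂u, v follows -∂g/∂v.
∂g/∂u = 6(u - 3)(u + 2); at u=4 this is 36, so u decreases.
∂g/∂v = -6(v + 3)(v + 4); at v=-6 this is -36, so v increases.
u converges to its nearest critical value 3 (a local min of the u-part); v converges to -4. The iterate converges to (3, -4).

(3, -4)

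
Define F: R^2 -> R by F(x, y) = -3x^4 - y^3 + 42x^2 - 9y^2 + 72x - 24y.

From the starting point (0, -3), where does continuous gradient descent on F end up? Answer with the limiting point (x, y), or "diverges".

(-1, -4)

F is separable, so gradient descent decouples: x follows -∂F/∂x, y follows -∂F/∂y.
∂F/∂x = -12(x - 3)(x + 1)(x + 2); at x=0 this is 72, so x decreases.
∂F/∂y = -3(y + 2)(y + 4); at y=-3 this is 3, so y decreases.
x converges to its nearest critical value -1 (a local min of the x-part); y converges to -4. The iterate converges to (-1, -4).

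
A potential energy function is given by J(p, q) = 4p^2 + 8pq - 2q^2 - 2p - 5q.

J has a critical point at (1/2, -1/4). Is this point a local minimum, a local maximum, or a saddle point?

saddle point

The Hessian of J is constant: H = [[8, 8], [8, -4]].
det(H) = 8·(-4) − 8² = -96.
Since det(H) < 0, H is indefinite and the critical point is a saddle point.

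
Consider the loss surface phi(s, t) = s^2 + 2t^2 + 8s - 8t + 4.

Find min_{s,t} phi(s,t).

-20

phi(s,t) separates as P(s) + Q(t) + 4, so its minimum is min P + min Q + 4.
P'(s) = 2s + 8 vanishes at s ∈ {-4}; Q'(t) = 4(t - 2) vanishes at t ∈ {2}.
Local minima of P (where P''>0): P(-4)=-16. Local minima of Q: Q(2)=-8.
So the global minimum of phi is P(-4) + Q(2) + 4 = -16 − 8 + 4 = -20, attained at (-4, 2).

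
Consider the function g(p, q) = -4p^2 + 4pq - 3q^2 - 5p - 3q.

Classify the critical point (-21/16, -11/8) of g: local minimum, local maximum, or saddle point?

local maximum

The Hessian of g is constant: H = [[-8, 4], [4, -6]].
det(H) = (-8)·(-6) − 4² = 32.
det(H) > 0 and tr(H) = -14 < 0, so H is negative definite and the point is a local maximum.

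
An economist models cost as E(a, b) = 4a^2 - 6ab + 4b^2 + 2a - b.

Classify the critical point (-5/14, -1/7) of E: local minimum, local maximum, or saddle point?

local minimum

The Hessian of E is constant: H = [[8, -6], [-6, 8]].
det(H) = 8·8 − (-6)² = 28.
det(H) > 0 and tr(H) = 16 > 0, so H is positive definite and the point is a local minimum.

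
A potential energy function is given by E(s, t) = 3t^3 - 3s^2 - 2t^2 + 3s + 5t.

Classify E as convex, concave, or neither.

The term 3t^3 is cubic, so the Hessian is not constant.
∂²E/∂t² = 18t - 4, which takes both signs as t varies (negative for sufficiently negative t). A diagonal entry of the Hessian changing sign means the Hessian is neither positive- nor negative-semidefinite on all of R^2.

neither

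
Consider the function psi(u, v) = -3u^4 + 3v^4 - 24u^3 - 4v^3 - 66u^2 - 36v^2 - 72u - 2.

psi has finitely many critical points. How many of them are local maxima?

2

psi separates as a function of u plus a function of v, so ∇psi=0 decouples.
∂psi/∂u = -12(u + 1)(u + 2)(u + 3) = 0 at u ∈ {-3, -2, -1}; ∂psi/∂v = 12v(v - 3)(v + 2) = 0 at v ∈ {-2, 0, 3}.
The Hessian is diagonal: diag(psi_uu, psi_vv). Second derivatives: psi_uu(-3)=-24, psi_uu(-2)=12, psi_uu(-1)=-24; psi_vv(-2)=120, psi_vv(0)=-72, psi_vv(3)=180.
Local maxima occur where both diagonal entries negative: (-3, 0), (-1, 0). Count: 2.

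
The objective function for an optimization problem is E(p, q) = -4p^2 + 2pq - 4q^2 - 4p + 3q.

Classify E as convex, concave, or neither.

concave

E is quadratic, so its Hessian is the constant matrix H = [[-8, 2], [2, -8]].
det(H) = 60, tr(H) = -16.
det(H) > 0 and tr(H) < 0, so H is negative definite everywhere: concave.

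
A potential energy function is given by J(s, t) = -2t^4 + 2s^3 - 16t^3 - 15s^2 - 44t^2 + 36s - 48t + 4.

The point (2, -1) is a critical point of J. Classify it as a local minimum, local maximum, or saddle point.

The mixed partial ∂²J/∂s∂t is 0, so the Hessian at any point is diag(J_ss, J_tt) = diag(6(2s - 5), -8(3t^2 + 12t + 11)).
At (2, -1): H = diag(-6, -16).
Both eigenvalues are negative, so H is negative definite: a local maximum.

local maximum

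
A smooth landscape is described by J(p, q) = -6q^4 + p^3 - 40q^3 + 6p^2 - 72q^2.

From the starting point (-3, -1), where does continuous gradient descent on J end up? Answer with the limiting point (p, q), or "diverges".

(0, -2)

J is separable, so gradient descent decouples: p follows -∂J/∂p, q follows -∂J/∂q.
∂J/∂p = 3p(p + 4); at p=-3 this is -9, so p increases.
∂J/∂q = -24q(q + 2)(q + 3); at q=-1 this is 48, so q decreases.
p converges to its nearest critical value 0 (a local min of the p-part); q converges to -2. The iterate converges to (0, -2).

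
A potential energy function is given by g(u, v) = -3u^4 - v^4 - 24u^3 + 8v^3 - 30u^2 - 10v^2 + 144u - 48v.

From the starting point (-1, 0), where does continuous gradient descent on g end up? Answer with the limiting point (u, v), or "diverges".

(-3, 3)

g is separable, so gradient descent decouples: u follows -∂g/∂u, v follows -∂g/∂v.
∂g/∂u = -12(u - 1)(u + 3)(u + 4); at u=-1 this is 144, so u decreases.
∂g/∂v = -4(v - 4)(v - 3)(v + 1); at v=0 this is -48, so v increases.
u converges to its nearest critical value -3 (a local min of the u-part); v converges to 3. The iterate converges to (-3, 3).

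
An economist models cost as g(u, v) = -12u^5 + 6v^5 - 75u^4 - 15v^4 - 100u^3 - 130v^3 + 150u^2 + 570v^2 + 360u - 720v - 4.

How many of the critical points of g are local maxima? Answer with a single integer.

4

g separates as a function of u plus a function of v, so ∇g=0 decouples.
∂g/∂u = -60(u - 1)(u + 1)(u + 2)(u + 3) = 0 at u ∈ {-3, -2, -1, 1}; ∂g/∂v = 30(v - 3)(v - 2)(v - 1)(v + 4) = 0 at v ∈ {-4, 1, 2, 3}.
The Hessian is diagonal: diag(g_uu, g_vv). Second derivatives: g_uu(-3)=480, g_uu(-2)=-180, g_uu(-1)=240, g_uu(1)=-1440; g_vv(-4)=-6300, g_vv(1)=300, g_vv(2)=-180, g_vv(3)=420.
Local maxima occur where both diagonal entries negative: (-2, -4), (-2, 2), (1, -4), (1, 2). Count: 4.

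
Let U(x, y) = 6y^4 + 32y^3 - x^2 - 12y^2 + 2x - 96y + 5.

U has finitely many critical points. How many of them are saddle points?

2

U separates as a function of x plus a function of y, so ∇U=0 decouples.
∂U/∂x = -2(x - 1) = 0 at x ∈ {1}; ∂U/∂y = 24(y - 1)(y + 1)(y + 4) = 0 at y ∈ {-4, -1, 1}.
The Hessian is diagonal: diag(U_xx, U_yy). Second derivatives: U_xx(1)=-2; U_yy(-4)=360, U_yy(-1)=-144, U_yy(1)=240.
Saddle points occur where the two diagonal entries have opposite signs: (1, -4), (1, 1). Count: 2.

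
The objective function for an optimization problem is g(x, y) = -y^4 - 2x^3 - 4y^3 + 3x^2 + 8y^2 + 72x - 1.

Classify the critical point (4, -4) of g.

local maximum

The mixed partial ∂²g/∂x∂y is 0, so the Hessian at any point is diag(g_xx, g_yy) = diag(6(-2x + 1), 4(-3y^2 - 6y + 4)).
At (4, -4): H = diag(-42, -80).
Both eigenvalues are negative, so H is negative definite: a local maximum.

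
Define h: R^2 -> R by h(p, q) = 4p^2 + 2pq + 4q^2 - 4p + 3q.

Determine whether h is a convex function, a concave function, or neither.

convex

h is quadratic, so its Hessian is the constant matrix H = [[8, 2], [2, 8]].
det(H) = 60, tr(H) = 16.
det(H) > 0 and tr(H) > 0, so H is positive definite everywhere: convex.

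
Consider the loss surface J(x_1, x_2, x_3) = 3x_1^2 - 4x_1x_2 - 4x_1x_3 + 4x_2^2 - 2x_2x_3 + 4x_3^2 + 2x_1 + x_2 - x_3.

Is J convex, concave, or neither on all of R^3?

convex

J is quadratic, so its Hessian is the constant matrix H = [[6, -4, -4], [-4, 8, -2], [-4, -2, 8]].
Leading principal minors: 6, 32, 40.
All positive ⇒ H ≻ 0 ⇒ convex.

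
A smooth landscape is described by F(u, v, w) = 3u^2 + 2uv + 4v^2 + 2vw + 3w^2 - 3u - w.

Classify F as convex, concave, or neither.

convex

F is quadratic, so its Hessian is the constant matrix H = [[6, 2, 0], [2, 8, 2], [0, 2, 6]].
Leading principal minors: 6, 44, 240.
All positive ⇒ H ≻ 0 ⇒ convex.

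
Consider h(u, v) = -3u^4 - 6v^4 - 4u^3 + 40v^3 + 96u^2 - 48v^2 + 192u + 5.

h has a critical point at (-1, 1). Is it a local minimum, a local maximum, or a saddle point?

The mixed partial ∂²h/∂u∂v is 0, so the Hessian at any point is diag(h_uu, h_vv) = diag(12(-3u^2 - 2u + 16), 24(-3v^2 + 10v - 4)).
At (-1, 1): H = diag(180, 72).
Both eigenvalues are positive, so H is positive definite: a local minimum.

local minimum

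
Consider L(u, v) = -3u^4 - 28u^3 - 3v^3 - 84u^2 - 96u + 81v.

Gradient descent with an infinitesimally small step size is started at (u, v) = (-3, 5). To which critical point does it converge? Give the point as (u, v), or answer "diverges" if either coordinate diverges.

L is separable, so gradient descent decouples: u follows -∂L/∂u, v follows -∂L/∂v.
∂L/∂u = -12(u + 1)(u + 2)(u + 4); at u=-3 this is -24, so u increases.
∂L/∂v = -9(v - 3)(v + 3); at v=5 this is -144, so v increases.
The v-coordinate has no critical point in that direction and runs off to infinity.

diverges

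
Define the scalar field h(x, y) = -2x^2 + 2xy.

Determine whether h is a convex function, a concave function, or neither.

neither

h is quadratic, so its Hessian is the constant matrix H = [[-4, 2], [2, 0]].
det(H) = -4, tr(H) = -4.
det(H) < 0, so H is indefinite: neither convex nor concave.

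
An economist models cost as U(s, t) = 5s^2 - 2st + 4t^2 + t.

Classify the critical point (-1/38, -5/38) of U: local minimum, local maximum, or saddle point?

The Hessian of U is constant: H = [[10, -2], [-2, 8]].
det(H) = 10·8 − (-2)² = 76.
det(H) > 0 and tr(H) = 18 > 0, so H is positive definite and the point is a local minimum.

local minimum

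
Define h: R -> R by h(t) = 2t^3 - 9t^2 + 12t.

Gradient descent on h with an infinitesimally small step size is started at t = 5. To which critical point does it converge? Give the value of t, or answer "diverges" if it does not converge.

h'(t) = 6(t - 2)(t - 1), so h'(5) = 72.
Gradient descent moves in the -h' direction, i.e. t is decreasing.
The nearest critical point in that direction is t = 2, where h'' = 6 > 0 (a local minimum). The iterate converges there.

2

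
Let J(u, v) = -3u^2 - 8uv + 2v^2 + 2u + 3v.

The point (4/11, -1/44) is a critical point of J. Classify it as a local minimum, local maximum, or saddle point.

The Hessian of J is constant: H = [[-6, -8], [-8, 4]].
det(H) = (-6)·4 − (-8)² = -88.
Since det(H) < 0, H is indefinite and the critical point is a saddle point.

saddle point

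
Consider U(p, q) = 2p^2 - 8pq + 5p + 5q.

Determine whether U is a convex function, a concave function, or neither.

neither

U is quadratic, so its Hessian is the constant matrix H = [[4, -8], [-8, 0]].
det(H) = -64, tr(H) = 4.
det(H) < 0, so H is indefinite: neither convex nor concave.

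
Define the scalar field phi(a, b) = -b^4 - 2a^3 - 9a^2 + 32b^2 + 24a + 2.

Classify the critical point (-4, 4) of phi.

The mixed partial ∂²phi/∂a∂b is 0, so the Hessian at any point is diag(phi_aa, phi_bb) = diag(-6(2a + 3), 4(-3b^2 + 16)).
At (-4, 4): H = diag(30, -128).
The eigenvalues have opposite signs, so H is indefinite: a saddle point.

saddle point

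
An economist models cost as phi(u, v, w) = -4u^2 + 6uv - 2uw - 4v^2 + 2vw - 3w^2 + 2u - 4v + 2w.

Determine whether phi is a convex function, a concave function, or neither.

concave

phi is quadratic, so its Hessian is the constant matrix H = [[-8, 6, -2], [6, -8, 2], [-2, 2, -6]].
Leading principal minors: -8, 28, -152.
Signs alternate −, +, − ⇒ H ≺ 0 ⇒ concave.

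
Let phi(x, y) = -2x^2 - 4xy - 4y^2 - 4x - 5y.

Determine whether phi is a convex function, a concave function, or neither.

concave

phi is quadratic, so its Hessian is the constant matrix H = [[-4, -4], [-4, -8]].
det(H) = 16, tr(H) = -12.
det(H) > 0 and tr(H) < 0, so H is negative definite everywhere: concave.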